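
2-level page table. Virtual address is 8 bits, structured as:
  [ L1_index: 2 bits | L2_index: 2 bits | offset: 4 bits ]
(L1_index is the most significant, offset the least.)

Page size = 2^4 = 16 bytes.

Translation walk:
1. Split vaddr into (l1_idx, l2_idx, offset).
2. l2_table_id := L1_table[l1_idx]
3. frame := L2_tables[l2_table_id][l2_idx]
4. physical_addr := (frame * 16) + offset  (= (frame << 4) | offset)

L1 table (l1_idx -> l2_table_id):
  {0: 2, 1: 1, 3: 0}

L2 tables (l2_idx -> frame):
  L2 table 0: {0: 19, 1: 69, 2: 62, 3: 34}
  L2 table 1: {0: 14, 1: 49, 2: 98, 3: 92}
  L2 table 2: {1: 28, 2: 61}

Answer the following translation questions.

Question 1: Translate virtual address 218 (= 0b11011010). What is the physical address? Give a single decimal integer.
vaddr = 218 = 0b11011010
Split: l1_idx=3, l2_idx=1, offset=10
L1[3] = 0
L2[0][1] = 69
paddr = 69 * 16 + 10 = 1114

Answer: 1114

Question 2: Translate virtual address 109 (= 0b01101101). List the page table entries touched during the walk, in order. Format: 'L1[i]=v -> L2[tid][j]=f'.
Answer: L1[1]=1 -> L2[1][2]=98

Derivation:
vaddr = 109 = 0b01101101
Split: l1_idx=1, l2_idx=2, offset=13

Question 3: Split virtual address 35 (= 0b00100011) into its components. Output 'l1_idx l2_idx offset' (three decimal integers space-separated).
Answer: 0 2 3

Derivation:
vaddr = 35 = 0b00100011
  top 2 bits -> l1_idx = 0
  next 2 bits -> l2_idx = 2
  bottom 4 bits -> offset = 3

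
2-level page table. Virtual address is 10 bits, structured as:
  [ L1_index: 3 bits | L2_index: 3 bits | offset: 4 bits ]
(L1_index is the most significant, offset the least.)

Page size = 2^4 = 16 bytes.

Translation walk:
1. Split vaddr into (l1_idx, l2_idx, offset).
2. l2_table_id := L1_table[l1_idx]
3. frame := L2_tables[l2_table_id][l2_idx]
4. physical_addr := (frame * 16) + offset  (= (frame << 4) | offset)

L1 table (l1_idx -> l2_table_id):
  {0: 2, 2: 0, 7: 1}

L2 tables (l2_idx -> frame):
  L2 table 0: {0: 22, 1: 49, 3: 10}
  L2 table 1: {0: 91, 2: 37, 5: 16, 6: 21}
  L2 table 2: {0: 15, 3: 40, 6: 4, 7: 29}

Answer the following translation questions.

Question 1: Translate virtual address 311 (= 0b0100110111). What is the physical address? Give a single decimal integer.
Answer: 167

Derivation:
vaddr = 311 = 0b0100110111
Split: l1_idx=2, l2_idx=3, offset=7
L1[2] = 0
L2[0][3] = 10
paddr = 10 * 16 + 7 = 167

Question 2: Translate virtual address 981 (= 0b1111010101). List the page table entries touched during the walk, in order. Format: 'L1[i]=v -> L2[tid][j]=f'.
vaddr = 981 = 0b1111010101
Split: l1_idx=7, l2_idx=5, offset=5

Answer: L1[7]=1 -> L2[1][5]=16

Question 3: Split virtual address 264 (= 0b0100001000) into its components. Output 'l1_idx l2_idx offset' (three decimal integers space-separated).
vaddr = 264 = 0b0100001000
  top 3 bits -> l1_idx = 2
  next 3 bits -> l2_idx = 0
  bottom 4 bits -> offset = 8

Answer: 2 0 8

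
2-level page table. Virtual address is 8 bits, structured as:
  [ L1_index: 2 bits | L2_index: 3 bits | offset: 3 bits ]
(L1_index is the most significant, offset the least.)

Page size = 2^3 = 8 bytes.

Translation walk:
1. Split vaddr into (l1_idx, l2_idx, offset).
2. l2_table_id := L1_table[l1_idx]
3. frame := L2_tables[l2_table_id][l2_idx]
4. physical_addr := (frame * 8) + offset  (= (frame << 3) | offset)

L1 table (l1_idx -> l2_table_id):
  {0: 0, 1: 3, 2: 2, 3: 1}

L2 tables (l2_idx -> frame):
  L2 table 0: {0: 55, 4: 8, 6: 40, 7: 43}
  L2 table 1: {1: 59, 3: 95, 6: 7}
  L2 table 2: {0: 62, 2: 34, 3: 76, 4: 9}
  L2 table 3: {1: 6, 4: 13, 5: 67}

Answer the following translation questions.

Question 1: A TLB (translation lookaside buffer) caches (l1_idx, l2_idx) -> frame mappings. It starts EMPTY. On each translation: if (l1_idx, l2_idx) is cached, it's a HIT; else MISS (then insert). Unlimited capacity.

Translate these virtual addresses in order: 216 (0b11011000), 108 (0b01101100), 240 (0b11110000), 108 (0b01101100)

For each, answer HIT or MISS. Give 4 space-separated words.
vaddr=216: (3,3) not in TLB -> MISS, insert
vaddr=108: (1,5) not in TLB -> MISS, insert
vaddr=240: (3,6) not in TLB -> MISS, insert
vaddr=108: (1,5) in TLB -> HIT

Answer: MISS MISS MISS HIT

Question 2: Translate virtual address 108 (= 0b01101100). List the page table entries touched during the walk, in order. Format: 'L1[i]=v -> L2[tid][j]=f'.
Answer: L1[1]=3 -> L2[3][5]=67

Derivation:
vaddr = 108 = 0b01101100
Split: l1_idx=1, l2_idx=5, offset=4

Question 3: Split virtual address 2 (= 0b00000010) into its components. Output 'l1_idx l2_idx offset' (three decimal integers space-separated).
Answer: 0 0 2

Derivation:
vaddr = 2 = 0b00000010
  top 2 bits -> l1_idx = 0
  next 3 bits -> l2_idx = 0
  bottom 3 bits -> offset = 2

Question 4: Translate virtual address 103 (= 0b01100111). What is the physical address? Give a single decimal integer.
vaddr = 103 = 0b01100111
Split: l1_idx=1, l2_idx=4, offset=7
L1[1] = 3
L2[3][4] = 13
paddr = 13 * 8 + 7 = 111

Answer: 111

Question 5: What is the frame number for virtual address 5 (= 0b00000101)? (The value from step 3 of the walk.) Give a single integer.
vaddr = 5: l1_idx=0, l2_idx=0
L1[0] = 0; L2[0][0] = 55

Answer: 55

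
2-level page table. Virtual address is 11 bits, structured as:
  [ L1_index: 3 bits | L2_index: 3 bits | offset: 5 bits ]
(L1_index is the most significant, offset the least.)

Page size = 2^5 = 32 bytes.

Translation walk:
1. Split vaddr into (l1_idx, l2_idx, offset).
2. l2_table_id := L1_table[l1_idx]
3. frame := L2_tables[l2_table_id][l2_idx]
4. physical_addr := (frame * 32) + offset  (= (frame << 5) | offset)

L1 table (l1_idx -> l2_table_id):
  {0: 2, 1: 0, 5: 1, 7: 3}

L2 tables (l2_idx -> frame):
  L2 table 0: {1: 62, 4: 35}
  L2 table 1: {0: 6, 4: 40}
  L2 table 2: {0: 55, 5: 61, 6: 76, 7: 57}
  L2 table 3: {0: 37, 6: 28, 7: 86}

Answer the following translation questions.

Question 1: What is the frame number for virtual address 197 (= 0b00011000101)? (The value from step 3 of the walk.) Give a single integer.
vaddr = 197: l1_idx=0, l2_idx=6
L1[0] = 2; L2[2][6] = 76

Answer: 76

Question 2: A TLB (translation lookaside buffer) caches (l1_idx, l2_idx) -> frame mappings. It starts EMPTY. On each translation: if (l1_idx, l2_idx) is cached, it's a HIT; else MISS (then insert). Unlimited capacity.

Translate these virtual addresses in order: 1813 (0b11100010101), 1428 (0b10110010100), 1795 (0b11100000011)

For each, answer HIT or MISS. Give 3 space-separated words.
Answer: MISS MISS HIT

Derivation:
vaddr=1813: (7,0) not in TLB -> MISS, insert
vaddr=1428: (5,4) not in TLB -> MISS, insert
vaddr=1795: (7,0) in TLB -> HIT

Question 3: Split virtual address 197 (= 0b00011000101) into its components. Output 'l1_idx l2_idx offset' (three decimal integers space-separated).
vaddr = 197 = 0b00011000101
  top 3 bits -> l1_idx = 0
  next 3 bits -> l2_idx = 6
  bottom 5 bits -> offset = 5

Answer: 0 6 5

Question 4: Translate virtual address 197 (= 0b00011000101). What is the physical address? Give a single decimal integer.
Answer: 2437

Derivation:
vaddr = 197 = 0b00011000101
Split: l1_idx=0, l2_idx=6, offset=5
L1[0] = 2
L2[2][6] = 76
paddr = 76 * 32 + 5 = 2437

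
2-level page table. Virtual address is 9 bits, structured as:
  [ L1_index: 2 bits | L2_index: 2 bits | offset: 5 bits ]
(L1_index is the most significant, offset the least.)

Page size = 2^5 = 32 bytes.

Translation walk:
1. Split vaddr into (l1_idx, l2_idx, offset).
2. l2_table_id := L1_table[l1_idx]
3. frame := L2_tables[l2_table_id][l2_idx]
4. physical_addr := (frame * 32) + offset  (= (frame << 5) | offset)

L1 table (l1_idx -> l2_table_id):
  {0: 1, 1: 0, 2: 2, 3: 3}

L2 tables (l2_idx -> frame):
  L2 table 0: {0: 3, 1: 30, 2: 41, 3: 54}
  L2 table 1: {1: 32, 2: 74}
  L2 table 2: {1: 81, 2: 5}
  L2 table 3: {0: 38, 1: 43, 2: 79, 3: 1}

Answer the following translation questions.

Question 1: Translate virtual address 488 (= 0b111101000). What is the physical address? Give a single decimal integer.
Answer: 40

Derivation:
vaddr = 488 = 0b111101000
Split: l1_idx=3, l2_idx=3, offset=8
L1[3] = 3
L2[3][3] = 1
paddr = 1 * 32 + 8 = 40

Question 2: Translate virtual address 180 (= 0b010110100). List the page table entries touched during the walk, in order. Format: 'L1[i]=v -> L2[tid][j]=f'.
vaddr = 180 = 0b010110100
Split: l1_idx=1, l2_idx=1, offset=20

Answer: L1[1]=0 -> L2[0][1]=30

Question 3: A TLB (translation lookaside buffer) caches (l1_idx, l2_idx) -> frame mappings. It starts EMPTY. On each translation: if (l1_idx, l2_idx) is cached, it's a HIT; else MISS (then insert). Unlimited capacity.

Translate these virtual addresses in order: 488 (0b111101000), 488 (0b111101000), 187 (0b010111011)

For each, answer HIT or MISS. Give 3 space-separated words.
vaddr=488: (3,3) not in TLB -> MISS, insert
vaddr=488: (3,3) in TLB -> HIT
vaddr=187: (1,1) not in TLB -> MISS, insert

Answer: MISS HIT MISS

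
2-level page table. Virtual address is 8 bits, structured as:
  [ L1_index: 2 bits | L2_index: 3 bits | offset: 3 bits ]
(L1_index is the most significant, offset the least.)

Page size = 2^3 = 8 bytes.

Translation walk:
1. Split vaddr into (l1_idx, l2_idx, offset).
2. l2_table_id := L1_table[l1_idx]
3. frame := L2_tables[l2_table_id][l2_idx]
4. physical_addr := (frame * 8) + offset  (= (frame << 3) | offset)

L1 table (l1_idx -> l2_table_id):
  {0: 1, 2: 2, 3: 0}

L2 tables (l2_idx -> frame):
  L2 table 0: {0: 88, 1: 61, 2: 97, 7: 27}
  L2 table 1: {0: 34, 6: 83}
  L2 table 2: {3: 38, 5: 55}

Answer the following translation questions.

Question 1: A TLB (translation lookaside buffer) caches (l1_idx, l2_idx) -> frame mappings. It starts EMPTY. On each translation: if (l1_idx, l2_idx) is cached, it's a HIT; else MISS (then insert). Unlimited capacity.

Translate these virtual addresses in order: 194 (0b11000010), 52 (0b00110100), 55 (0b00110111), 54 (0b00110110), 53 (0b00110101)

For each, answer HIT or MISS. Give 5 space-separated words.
Answer: MISS MISS HIT HIT HIT

Derivation:
vaddr=194: (3,0) not in TLB -> MISS, insert
vaddr=52: (0,6) not in TLB -> MISS, insert
vaddr=55: (0,6) in TLB -> HIT
vaddr=54: (0,6) in TLB -> HIT
vaddr=53: (0,6) in TLB -> HIT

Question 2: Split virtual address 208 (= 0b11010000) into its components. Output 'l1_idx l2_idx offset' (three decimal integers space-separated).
Answer: 3 2 0

Derivation:
vaddr = 208 = 0b11010000
  top 2 bits -> l1_idx = 3
  next 3 bits -> l2_idx = 2
  bottom 3 bits -> offset = 0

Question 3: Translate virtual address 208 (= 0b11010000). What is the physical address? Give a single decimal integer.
Answer: 776

Derivation:
vaddr = 208 = 0b11010000
Split: l1_idx=3, l2_idx=2, offset=0
L1[3] = 0
L2[0][2] = 97
paddr = 97 * 8 + 0 = 776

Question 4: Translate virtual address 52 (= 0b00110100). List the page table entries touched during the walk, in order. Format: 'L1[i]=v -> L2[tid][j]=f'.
vaddr = 52 = 0b00110100
Split: l1_idx=0, l2_idx=6, offset=4

Answer: L1[0]=1 -> L2[1][6]=83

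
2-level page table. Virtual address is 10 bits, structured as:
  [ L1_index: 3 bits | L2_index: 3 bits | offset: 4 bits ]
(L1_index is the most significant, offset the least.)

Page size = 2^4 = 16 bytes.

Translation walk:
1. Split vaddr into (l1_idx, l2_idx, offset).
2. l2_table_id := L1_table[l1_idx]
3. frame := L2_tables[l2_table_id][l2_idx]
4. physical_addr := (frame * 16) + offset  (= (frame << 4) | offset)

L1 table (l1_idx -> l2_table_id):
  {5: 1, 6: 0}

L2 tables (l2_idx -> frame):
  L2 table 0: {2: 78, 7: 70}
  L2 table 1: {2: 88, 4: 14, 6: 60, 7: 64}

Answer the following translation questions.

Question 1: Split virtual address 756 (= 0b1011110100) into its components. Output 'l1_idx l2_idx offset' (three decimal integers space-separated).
vaddr = 756 = 0b1011110100
  top 3 bits -> l1_idx = 5
  next 3 bits -> l2_idx = 7
  bottom 4 bits -> offset = 4

Answer: 5 7 4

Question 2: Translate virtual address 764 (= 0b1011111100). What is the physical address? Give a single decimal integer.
vaddr = 764 = 0b1011111100
Split: l1_idx=5, l2_idx=7, offset=12
L1[5] = 1
L2[1][7] = 64
paddr = 64 * 16 + 12 = 1036

Answer: 1036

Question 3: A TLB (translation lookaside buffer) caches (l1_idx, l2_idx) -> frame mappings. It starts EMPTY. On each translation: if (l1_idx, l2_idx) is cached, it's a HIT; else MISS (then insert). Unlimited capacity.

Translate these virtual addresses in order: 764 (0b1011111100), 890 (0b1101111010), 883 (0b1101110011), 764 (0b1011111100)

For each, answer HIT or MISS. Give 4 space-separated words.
Answer: MISS MISS HIT HIT

Derivation:
vaddr=764: (5,7) not in TLB -> MISS, insert
vaddr=890: (6,7) not in TLB -> MISS, insert
vaddr=883: (6,7) in TLB -> HIT
vaddr=764: (5,7) in TLB -> HIT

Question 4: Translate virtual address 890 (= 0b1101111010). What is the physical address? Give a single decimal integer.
Answer: 1130

Derivation:
vaddr = 890 = 0b1101111010
Split: l1_idx=6, l2_idx=7, offset=10
L1[6] = 0
L2[0][7] = 70
paddr = 70 * 16 + 10 = 1130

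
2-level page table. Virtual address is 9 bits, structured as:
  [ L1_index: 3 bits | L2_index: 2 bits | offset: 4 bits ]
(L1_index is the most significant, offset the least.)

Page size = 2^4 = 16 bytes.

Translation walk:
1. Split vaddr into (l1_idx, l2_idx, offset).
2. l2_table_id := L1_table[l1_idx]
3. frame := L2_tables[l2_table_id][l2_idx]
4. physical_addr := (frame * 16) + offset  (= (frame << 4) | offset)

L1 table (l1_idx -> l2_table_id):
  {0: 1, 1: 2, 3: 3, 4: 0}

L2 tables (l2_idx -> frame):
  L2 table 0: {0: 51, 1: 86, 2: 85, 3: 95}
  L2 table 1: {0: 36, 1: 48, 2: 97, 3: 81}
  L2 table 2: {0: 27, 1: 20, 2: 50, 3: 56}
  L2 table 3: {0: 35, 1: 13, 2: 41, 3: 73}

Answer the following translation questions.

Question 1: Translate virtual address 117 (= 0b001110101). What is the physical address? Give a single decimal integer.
Answer: 901

Derivation:
vaddr = 117 = 0b001110101
Split: l1_idx=1, l2_idx=3, offset=5
L1[1] = 2
L2[2][3] = 56
paddr = 56 * 16 + 5 = 901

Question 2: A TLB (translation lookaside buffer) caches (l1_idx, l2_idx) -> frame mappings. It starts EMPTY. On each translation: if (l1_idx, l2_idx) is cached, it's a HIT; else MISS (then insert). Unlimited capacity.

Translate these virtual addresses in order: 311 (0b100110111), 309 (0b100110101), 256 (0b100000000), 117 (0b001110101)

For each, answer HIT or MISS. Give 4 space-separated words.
vaddr=311: (4,3) not in TLB -> MISS, insert
vaddr=309: (4,3) in TLB -> HIT
vaddr=256: (4,0) not in TLB -> MISS, insert
vaddr=117: (1,3) not in TLB -> MISS, insert

Answer: MISS HIT MISS MISS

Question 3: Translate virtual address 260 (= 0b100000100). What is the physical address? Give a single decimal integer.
vaddr = 260 = 0b100000100
Split: l1_idx=4, l2_idx=0, offset=4
L1[4] = 0
L2[0][0] = 51
paddr = 51 * 16 + 4 = 820

Answer: 820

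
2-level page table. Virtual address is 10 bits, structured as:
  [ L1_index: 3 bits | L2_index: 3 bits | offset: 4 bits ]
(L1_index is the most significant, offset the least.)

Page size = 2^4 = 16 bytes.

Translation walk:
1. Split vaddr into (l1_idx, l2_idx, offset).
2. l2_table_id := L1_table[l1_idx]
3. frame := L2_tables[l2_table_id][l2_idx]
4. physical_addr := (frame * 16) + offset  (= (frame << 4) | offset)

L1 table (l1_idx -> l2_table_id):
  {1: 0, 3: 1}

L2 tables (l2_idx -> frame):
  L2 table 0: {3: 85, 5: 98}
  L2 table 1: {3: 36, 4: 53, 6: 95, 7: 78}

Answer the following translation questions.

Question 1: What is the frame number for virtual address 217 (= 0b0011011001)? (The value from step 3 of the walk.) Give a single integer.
Answer: 98

Derivation:
vaddr = 217: l1_idx=1, l2_idx=5
L1[1] = 0; L2[0][5] = 98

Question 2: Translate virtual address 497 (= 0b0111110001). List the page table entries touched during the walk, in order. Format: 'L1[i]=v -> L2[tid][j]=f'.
Answer: L1[3]=1 -> L2[1][7]=78

Derivation:
vaddr = 497 = 0b0111110001
Split: l1_idx=3, l2_idx=7, offset=1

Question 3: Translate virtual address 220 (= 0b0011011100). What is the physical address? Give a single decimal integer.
vaddr = 220 = 0b0011011100
Split: l1_idx=1, l2_idx=5, offset=12
L1[1] = 0
L2[0][5] = 98
paddr = 98 * 16 + 12 = 1580

Answer: 1580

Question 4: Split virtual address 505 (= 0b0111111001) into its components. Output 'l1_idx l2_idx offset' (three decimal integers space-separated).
Answer: 3 7 9

Derivation:
vaddr = 505 = 0b0111111001
  top 3 bits -> l1_idx = 3
  next 3 bits -> l2_idx = 7
  bottom 4 bits -> offset = 9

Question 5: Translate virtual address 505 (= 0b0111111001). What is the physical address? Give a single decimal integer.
Answer: 1257

Derivation:
vaddr = 505 = 0b0111111001
Split: l1_idx=3, l2_idx=7, offset=9
L1[3] = 1
L2[1][7] = 78
paddr = 78 * 16 + 9 = 1257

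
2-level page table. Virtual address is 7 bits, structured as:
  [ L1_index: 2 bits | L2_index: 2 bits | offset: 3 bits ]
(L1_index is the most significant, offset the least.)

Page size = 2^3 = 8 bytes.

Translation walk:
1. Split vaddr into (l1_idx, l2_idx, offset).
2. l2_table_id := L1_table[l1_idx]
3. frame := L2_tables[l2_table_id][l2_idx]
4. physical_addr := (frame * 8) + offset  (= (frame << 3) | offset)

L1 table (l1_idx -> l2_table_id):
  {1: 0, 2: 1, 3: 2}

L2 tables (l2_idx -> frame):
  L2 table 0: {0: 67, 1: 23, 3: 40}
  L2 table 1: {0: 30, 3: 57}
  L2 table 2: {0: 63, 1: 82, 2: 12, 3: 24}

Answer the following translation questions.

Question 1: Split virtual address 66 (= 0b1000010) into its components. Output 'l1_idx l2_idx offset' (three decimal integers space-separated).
vaddr = 66 = 0b1000010
  top 2 bits -> l1_idx = 2
  next 2 bits -> l2_idx = 0
  bottom 3 bits -> offset = 2

Answer: 2 0 2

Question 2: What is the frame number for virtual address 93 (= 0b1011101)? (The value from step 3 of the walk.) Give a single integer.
vaddr = 93: l1_idx=2, l2_idx=3
L1[2] = 1; L2[1][3] = 57

Answer: 57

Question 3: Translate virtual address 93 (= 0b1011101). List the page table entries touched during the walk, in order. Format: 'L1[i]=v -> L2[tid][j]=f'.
vaddr = 93 = 0b1011101
Split: l1_idx=2, l2_idx=3, offset=5

Answer: L1[2]=1 -> L2[1][3]=57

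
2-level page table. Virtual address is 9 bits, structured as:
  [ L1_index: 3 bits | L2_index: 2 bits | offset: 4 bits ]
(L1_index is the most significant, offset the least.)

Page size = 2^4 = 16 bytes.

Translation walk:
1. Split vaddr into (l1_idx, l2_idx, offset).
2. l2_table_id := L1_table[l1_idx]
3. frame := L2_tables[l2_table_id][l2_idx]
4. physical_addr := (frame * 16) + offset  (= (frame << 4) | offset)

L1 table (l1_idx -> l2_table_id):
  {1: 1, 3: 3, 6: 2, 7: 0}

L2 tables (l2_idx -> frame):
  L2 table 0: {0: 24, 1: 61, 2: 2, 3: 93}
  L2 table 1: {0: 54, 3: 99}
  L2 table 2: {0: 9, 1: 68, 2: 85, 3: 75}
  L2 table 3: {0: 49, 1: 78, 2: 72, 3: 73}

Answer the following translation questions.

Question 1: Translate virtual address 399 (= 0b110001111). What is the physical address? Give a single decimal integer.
Answer: 159

Derivation:
vaddr = 399 = 0b110001111
Split: l1_idx=6, l2_idx=0, offset=15
L1[6] = 2
L2[2][0] = 9
paddr = 9 * 16 + 15 = 159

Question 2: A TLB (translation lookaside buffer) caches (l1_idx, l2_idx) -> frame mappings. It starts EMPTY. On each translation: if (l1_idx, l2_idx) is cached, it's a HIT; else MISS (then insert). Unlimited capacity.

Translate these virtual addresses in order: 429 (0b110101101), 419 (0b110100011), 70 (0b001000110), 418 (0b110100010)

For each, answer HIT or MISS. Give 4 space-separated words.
vaddr=429: (6,2) not in TLB -> MISS, insert
vaddr=419: (6,2) in TLB -> HIT
vaddr=70: (1,0) not in TLB -> MISS, insert
vaddr=418: (6,2) in TLB -> HIT

Answer: MISS HIT MISS HIT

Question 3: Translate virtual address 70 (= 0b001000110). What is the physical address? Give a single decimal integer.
Answer: 870

Derivation:
vaddr = 70 = 0b001000110
Split: l1_idx=1, l2_idx=0, offset=6
L1[1] = 1
L2[1][0] = 54
paddr = 54 * 16 + 6 = 870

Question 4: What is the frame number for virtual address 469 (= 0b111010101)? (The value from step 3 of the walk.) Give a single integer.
vaddr = 469: l1_idx=7, l2_idx=1
L1[7] = 0; L2[0][1] = 61

Answer: 61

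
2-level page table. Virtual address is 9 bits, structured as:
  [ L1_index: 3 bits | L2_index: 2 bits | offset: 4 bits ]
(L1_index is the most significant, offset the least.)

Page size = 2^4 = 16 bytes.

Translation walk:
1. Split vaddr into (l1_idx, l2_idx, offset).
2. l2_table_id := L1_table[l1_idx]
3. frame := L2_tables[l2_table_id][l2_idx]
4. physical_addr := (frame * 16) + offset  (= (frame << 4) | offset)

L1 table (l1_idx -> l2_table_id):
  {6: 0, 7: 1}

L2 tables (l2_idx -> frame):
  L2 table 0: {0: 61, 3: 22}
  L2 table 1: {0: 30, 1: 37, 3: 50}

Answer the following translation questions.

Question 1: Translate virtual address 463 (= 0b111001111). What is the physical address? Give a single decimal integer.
vaddr = 463 = 0b111001111
Split: l1_idx=7, l2_idx=0, offset=15
L1[7] = 1
L2[1][0] = 30
paddr = 30 * 16 + 15 = 495

Answer: 495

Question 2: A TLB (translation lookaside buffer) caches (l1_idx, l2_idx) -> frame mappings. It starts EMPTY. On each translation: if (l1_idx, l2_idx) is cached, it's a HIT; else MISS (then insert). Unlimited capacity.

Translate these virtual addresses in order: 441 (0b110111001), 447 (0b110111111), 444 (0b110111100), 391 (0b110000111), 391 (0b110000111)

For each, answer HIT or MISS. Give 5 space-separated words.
vaddr=441: (6,3) not in TLB -> MISS, insert
vaddr=447: (6,3) in TLB -> HIT
vaddr=444: (6,3) in TLB -> HIT
vaddr=391: (6,0) not in TLB -> MISS, insert
vaddr=391: (6,0) in TLB -> HIT

Answer: MISS HIT HIT MISS HIT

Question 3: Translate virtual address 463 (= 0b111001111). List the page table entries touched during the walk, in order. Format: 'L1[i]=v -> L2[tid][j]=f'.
Answer: L1[7]=1 -> L2[1][0]=30

Derivation:
vaddr = 463 = 0b111001111
Split: l1_idx=7, l2_idx=0, offset=15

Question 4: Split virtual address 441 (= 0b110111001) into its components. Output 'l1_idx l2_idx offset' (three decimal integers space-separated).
vaddr = 441 = 0b110111001
  top 3 bits -> l1_idx = 6
  next 2 bits -> l2_idx = 3
  bottom 4 bits -> offset = 9

Answer: 6 3 9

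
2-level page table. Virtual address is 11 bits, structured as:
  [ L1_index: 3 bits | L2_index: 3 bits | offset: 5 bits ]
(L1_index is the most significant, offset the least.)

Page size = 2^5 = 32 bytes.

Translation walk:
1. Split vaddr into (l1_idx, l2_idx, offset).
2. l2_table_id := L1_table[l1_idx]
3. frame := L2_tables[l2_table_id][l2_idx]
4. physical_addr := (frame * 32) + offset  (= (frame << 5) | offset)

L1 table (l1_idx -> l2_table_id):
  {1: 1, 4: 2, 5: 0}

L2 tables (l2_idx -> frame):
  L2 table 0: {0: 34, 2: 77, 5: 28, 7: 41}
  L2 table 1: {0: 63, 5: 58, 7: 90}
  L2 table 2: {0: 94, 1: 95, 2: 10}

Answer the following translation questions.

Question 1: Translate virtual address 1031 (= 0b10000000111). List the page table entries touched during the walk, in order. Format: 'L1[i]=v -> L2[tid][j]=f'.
Answer: L1[4]=2 -> L2[2][0]=94

Derivation:
vaddr = 1031 = 0b10000000111
Split: l1_idx=4, l2_idx=0, offset=7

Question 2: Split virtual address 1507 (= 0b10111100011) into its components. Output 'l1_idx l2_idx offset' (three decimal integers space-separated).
Answer: 5 7 3

Derivation:
vaddr = 1507 = 0b10111100011
  top 3 bits -> l1_idx = 5
  next 3 bits -> l2_idx = 7
  bottom 5 bits -> offset = 3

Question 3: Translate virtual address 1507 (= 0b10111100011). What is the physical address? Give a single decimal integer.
Answer: 1315

Derivation:
vaddr = 1507 = 0b10111100011
Split: l1_idx=5, l2_idx=7, offset=3
L1[5] = 0
L2[0][7] = 41
paddr = 41 * 32 + 3 = 1315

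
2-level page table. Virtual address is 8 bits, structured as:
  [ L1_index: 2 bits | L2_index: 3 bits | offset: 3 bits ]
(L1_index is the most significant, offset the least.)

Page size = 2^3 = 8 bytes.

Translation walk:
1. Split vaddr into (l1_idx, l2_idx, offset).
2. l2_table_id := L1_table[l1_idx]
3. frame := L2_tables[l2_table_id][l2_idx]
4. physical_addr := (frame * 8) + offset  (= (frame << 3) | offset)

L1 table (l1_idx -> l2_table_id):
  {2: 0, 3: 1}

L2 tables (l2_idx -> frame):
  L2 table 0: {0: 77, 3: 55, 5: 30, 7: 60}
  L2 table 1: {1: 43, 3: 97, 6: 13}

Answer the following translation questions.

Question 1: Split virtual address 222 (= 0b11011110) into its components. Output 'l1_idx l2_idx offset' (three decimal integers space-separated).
vaddr = 222 = 0b11011110
  top 2 bits -> l1_idx = 3
  next 3 bits -> l2_idx = 3
  bottom 3 bits -> offset = 6

Answer: 3 3 6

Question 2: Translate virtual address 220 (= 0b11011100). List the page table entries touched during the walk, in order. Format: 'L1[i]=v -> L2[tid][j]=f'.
Answer: L1[3]=1 -> L2[1][3]=97

Derivation:
vaddr = 220 = 0b11011100
Split: l1_idx=3, l2_idx=3, offset=4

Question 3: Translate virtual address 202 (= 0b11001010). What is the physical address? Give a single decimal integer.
Answer: 346

Derivation:
vaddr = 202 = 0b11001010
Split: l1_idx=3, l2_idx=1, offset=2
L1[3] = 1
L2[1][1] = 43
paddr = 43 * 8 + 2 = 346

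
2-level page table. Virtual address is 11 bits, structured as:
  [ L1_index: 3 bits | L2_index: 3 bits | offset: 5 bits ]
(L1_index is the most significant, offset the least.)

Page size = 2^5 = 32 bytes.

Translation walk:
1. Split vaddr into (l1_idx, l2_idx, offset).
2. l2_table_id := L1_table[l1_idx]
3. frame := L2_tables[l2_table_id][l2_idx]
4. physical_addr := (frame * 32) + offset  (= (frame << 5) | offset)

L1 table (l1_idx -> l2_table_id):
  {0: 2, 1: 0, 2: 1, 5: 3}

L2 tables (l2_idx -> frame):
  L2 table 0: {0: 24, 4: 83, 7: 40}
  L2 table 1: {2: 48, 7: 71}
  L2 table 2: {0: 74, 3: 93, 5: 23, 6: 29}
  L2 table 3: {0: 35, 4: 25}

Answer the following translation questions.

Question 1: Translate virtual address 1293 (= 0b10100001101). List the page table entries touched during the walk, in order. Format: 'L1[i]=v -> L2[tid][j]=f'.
vaddr = 1293 = 0b10100001101
Split: l1_idx=5, l2_idx=0, offset=13

Answer: L1[5]=3 -> L2[3][0]=35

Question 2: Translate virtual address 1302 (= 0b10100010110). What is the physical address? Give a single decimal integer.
vaddr = 1302 = 0b10100010110
Split: l1_idx=5, l2_idx=0, offset=22
L1[5] = 3
L2[3][0] = 35
paddr = 35 * 32 + 22 = 1142

Answer: 1142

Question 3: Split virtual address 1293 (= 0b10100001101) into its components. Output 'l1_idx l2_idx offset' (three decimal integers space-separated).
Answer: 5 0 13

Derivation:
vaddr = 1293 = 0b10100001101
  top 3 bits -> l1_idx = 5
  next 3 bits -> l2_idx = 0
  bottom 5 bits -> offset = 13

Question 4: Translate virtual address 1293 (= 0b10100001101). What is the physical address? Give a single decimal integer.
vaddr = 1293 = 0b10100001101
Split: l1_idx=5, l2_idx=0, offset=13
L1[5] = 3
L2[3][0] = 35
paddr = 35 * 32 + 13 = 1133

Answer: 1133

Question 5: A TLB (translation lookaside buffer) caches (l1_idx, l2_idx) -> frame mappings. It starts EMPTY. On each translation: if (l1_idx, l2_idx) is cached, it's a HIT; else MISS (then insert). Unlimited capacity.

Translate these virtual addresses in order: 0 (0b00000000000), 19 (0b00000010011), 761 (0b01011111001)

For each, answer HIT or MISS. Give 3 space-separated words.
vaddr=0: (0,0) not in TLB -> MISS, insert
vaddr=19: (0,0) in TLB -> HIT
vaddr=761: (2,7) not in TLB -> MISS, insert

Answer: MISS HIT MISS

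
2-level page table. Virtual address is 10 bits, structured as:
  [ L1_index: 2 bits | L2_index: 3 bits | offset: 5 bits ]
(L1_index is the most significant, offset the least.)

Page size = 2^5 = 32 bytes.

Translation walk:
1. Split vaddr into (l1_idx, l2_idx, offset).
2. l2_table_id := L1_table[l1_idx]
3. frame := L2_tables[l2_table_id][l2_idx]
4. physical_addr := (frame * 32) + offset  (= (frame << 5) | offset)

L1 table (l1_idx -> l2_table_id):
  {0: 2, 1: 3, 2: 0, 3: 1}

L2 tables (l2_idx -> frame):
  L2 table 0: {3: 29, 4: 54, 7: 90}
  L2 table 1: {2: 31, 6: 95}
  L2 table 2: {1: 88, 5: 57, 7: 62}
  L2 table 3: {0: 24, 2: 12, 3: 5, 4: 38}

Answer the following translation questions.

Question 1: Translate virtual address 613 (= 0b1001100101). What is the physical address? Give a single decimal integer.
Answer: 933

Derivation:
vaddr = 613 = 0b1001100101
Split: l1_idx=2, l2_idx=3, offset=5
L1[2] = 0
L2[0][3] = 29
paddr = 29 * 32 + 5 = 933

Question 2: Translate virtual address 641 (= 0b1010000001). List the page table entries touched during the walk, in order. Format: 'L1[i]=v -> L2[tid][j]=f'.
vaddr = 641 = 0b1010000001
Split: l1_idx=2, l2_idx=4, offset=1

Answer: L1[2]=0 -> L2[0][4]=54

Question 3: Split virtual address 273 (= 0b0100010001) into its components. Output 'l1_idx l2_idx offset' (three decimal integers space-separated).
Answer: 1 0 17

Derivation:
vaddr = 273 = 0b0100010001
  top 2 bits -> l1_idx = 1
  next 3 bits -> l2_idx = 0
  bottom 5 bits -> offset = 17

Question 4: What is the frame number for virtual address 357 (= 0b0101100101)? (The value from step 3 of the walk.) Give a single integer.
Answer: 5

Derivation:
vaddr = 357: l1_idx=1, l2_idx=3
L1[1] = 3; L2[3][3] = 5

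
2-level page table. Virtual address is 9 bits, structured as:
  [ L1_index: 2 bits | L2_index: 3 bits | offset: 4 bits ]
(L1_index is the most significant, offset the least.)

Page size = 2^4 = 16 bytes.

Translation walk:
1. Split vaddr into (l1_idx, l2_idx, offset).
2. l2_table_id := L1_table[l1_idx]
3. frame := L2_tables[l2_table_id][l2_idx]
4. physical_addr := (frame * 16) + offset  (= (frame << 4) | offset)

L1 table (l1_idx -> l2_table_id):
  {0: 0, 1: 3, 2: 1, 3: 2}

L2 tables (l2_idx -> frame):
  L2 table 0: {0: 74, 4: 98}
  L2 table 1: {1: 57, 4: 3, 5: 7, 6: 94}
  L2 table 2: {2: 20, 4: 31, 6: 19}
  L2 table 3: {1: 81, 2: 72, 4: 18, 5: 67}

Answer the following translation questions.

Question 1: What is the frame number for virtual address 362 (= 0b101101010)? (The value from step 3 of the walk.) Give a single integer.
vaddr = 362: l1_idx=2, l2_idx=6
L1[2] = 1; L2[1][6] = 94

Answer: 94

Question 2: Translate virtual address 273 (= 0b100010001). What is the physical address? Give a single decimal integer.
vaddr = 273 = 0b100010001
Split: l1_idx=2, l2_idx=1, offset=1
L1[2] = 1
L2[1][1] = 57
paddr = 57 * 16 + 1 = 913

Answer: 913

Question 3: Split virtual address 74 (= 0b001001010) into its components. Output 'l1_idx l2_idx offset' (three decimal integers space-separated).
Answer: 0 4 10

Derivation:
vaddr = 74 = 0b001001010
  top 2 bits -> l1_idx = 0
  next 3 bits -> l2_idx = 4
  bottom 4 bits -> offset = 10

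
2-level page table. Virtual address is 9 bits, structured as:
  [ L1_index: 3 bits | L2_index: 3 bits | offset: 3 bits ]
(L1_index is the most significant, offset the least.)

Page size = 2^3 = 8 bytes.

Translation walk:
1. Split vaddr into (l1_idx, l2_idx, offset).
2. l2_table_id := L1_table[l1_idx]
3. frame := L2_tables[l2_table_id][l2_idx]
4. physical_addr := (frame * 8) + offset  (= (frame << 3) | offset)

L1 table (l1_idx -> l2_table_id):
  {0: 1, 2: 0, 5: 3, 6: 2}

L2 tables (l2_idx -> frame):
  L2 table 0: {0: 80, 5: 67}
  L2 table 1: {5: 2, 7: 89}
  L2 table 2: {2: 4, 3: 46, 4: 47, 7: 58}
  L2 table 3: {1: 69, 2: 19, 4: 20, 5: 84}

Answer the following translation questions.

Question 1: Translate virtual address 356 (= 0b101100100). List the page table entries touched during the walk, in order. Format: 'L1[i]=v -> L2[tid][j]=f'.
Answer: L1[5]=3 -> L2[3][4]=20

Derivation:
vaddr = 356 = 0b101100100
Split: l1_idx=5, l2_idx=4, offset=4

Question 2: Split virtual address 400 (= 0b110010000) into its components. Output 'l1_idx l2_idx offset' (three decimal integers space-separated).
vaddr = 400 = 0b110010000
  top 3 bits -> l1_idx = 6
  next 3 bits -> l2_idx = 2
  bottom 3 bits -> offset = 0

Answer: 6 2 0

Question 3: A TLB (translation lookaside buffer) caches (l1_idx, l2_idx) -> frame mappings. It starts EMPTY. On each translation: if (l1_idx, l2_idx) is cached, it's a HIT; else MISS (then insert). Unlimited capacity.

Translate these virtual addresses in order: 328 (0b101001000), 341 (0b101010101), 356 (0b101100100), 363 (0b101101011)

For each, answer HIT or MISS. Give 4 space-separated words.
Answer: MISS MISS MISS MISS

Derivation:
vaddr=328: (5,1) not in TLB -> MISS, insert
vaddr=341: (5,2) not in TLB -> MISS, insert
vaddr=356: (5,4) not in TLB -> MISS, insert
vaddr=363: (5,5) not in TLB -> MISS, insert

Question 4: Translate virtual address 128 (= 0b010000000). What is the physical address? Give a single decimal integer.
vaddr = 128 = 0b010000000
Split: l1_idx=2, l2_idx=0, offset=0
L1[2] = 0
L2[0][0] = 80
paddr = 80 * 8 + 0 = 640

Answer: 640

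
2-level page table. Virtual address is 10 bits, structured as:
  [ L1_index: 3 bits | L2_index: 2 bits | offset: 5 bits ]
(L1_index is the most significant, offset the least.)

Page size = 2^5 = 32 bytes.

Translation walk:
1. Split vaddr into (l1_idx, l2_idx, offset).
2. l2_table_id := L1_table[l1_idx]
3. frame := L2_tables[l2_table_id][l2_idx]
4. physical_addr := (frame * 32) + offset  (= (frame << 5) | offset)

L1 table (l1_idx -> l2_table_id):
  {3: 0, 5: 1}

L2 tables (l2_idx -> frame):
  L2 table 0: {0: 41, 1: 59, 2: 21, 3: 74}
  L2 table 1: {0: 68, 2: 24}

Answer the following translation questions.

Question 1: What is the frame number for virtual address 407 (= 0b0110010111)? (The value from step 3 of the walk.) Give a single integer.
vaddr = 407: l1_idx=3, l2_idx=0
L1[3] = 0; L2[0][0] = 41

Answer: 41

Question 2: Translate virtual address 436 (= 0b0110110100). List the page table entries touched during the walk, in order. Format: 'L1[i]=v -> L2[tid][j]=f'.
Answer: L1[3]=0 -> L2[0][1]=59

Derivation:
vaddr = 436 = 0b0110110100
Split: l1_idx=3, l2_idx=1, offset=20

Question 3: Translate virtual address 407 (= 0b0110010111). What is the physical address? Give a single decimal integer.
vaddr = 407 = 0b0110010111
Split: l1_idx=3, l2_idx=0, offset=23
L1[3] = 0
L2[0][0] = 41
paddr = 41 * 32 + 23 = 1335

Answer: 1335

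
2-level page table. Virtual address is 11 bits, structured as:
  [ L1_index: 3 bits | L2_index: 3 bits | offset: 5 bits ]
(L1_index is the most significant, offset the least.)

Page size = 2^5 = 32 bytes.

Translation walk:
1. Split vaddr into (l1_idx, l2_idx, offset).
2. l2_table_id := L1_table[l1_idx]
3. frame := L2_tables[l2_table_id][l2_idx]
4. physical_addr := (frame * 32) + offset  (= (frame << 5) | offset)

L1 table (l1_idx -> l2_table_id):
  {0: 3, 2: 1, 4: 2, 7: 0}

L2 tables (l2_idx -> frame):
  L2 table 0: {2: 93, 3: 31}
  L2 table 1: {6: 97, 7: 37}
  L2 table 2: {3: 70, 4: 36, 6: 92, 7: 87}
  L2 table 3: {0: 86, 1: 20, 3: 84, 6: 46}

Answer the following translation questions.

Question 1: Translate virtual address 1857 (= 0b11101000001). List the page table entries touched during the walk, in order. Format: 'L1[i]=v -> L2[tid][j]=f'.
Answer: L1[7]=0 -> L2[0][2]=93

Derivation:
vaddr = 1857 = 0b11101000001
Split: l1_idx=7, l2_idx=2, offset=1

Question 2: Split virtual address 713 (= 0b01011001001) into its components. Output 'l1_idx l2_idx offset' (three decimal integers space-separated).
vaddr = 713 = 0b01011001001
  top 3 bits -> l1_idx = 2
  next 3 bits -> l2_idx = 6
  bottom 5 bits -> offset = 9

Answer: 2 6 9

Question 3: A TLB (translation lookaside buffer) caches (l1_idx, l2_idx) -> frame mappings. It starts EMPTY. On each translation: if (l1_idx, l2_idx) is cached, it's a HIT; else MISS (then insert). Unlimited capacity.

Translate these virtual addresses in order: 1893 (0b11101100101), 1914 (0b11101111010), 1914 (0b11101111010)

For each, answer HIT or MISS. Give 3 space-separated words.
Answer: MISS HIT HIT

Derivation:
vaddr=1893: (7,3) not in TLB -> MISS, insert
vaddr=1914: (7,3) in TLB -> HIT
vaddr=1914: (7,3) in TLB -> HIT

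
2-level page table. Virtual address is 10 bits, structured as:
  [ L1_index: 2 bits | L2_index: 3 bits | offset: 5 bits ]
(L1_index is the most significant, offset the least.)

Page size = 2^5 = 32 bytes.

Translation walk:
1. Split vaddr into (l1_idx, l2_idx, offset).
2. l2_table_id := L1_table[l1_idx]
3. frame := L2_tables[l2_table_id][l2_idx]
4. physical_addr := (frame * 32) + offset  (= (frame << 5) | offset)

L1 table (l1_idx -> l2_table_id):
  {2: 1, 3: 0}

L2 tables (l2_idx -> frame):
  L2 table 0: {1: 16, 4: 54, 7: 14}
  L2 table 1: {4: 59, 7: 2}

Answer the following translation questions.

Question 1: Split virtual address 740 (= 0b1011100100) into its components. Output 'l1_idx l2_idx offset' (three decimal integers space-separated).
Answer: 2 7 4

Derivation:
vaddr = 740 = 0b1011100100
  top 2 bits -> l1_idx = 2
  next 3 bits -> l2_idx = 7
  bottom 5 bits -> offset = 4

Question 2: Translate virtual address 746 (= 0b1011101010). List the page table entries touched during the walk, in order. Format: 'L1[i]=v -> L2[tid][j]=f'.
Answer: L1[2]=1 -> L2[1][7]=2

Derivation:
vaddr = 746 = 0b1011101010
Split: l1_idx=2, l2_idx=7, offset=10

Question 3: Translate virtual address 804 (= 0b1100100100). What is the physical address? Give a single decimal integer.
vaddr = 804 = 0b1100100100
Split: l1_idx=3, l2_idx=1, offset=4
L1[3] = 0
L2[0][1] = 16
paddr = 16 * 32 + 4 = 516

Answer: 516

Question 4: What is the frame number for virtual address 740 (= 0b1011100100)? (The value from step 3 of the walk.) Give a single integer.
vaddr = 740: l1_idx=2, l2_idx=7
L1[2] = 1; L2[1][7] = 2

Answer: 2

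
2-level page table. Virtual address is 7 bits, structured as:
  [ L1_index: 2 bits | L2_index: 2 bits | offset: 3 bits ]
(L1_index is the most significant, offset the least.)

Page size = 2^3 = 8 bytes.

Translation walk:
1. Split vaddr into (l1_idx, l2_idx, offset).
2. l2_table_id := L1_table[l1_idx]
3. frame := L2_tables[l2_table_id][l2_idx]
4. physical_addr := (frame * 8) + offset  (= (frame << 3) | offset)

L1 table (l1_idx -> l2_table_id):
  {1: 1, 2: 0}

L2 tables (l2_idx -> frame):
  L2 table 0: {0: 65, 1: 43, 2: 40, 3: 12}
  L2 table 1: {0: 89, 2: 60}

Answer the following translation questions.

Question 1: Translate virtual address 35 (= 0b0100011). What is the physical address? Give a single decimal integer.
vaddr = 35 = 0b0100011
Split: l1_idx=1, l2_idx=0, offset=3
L1[1] = 1
L2[1][0] = 89
paddr = 89 * 8 + 3 = 715

Answer: 715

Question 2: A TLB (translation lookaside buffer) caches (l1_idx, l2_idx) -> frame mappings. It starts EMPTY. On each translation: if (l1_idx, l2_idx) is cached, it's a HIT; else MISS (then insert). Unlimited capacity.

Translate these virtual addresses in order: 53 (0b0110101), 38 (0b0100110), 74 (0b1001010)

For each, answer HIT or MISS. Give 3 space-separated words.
Answer: MISS MISS MISS

Derivation:
vaddr=53: (1,2) not in TLB -> MISS, insert
vaddr=38: (1,0) not in TLB -> MISS, insert
vaddr=74: (2,1) not in TLB -> MISS, insert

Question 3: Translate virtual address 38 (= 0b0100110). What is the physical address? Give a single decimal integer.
Answer: 718

Derivation:
vaddr = 38 = 0b0100110
Split: l1_idx=1, l2_idx=0, offset=6
L1[1] = 1
L2[1][0] = 89
paddr = 89 * 8 + 6 = 718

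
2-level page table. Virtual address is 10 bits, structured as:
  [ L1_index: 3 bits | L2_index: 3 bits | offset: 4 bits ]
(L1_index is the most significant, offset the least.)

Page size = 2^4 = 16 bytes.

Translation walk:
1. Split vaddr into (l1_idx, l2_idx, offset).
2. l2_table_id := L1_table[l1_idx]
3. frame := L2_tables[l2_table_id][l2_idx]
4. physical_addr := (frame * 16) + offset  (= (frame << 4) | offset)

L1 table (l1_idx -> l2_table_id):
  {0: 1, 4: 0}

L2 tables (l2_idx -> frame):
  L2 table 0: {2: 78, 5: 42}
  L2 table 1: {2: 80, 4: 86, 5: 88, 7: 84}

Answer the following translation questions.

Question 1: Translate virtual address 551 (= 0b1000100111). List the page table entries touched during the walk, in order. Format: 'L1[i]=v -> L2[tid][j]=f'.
vaddr = 551 = 0b1000100111
Split: l1_idx=4, l2_idx=2, offset=7

Answer: L1[4]=0 -> L2[0][2]=78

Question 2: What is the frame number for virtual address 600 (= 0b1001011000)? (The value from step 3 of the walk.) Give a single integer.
vaddr = 600: l1_idx=4, l2_idx=5
L1[4] = 0; L2[0][5] = 42

Answer: 42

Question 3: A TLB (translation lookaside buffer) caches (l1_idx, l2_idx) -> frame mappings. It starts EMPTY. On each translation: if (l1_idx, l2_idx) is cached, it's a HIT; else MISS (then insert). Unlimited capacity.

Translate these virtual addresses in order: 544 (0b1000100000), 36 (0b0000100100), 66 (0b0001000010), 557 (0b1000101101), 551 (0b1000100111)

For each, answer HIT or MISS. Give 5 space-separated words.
vaddr=544: (4,2) not in TLB -> MISS, insert
vaddr=36: (0,2) not in TLB -> MISS, insert
vaddr=66: (0,4) not in TLB -> MISS, insert
vaddr=557: (4,2) in TLB -> HIT
vaddr=551: (4,2) in TLB -> HIT

Answer: MISS MISS MISS HIT HIT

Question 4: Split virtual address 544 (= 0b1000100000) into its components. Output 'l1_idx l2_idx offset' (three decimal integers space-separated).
vaddr = 544 = 0b1000100000
  top 3 bits -> l1_idx = 4
  next 3 bits -> l2_idx = 2
  bottom 4 bits -> offset = 0

Answer: 4 2 0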